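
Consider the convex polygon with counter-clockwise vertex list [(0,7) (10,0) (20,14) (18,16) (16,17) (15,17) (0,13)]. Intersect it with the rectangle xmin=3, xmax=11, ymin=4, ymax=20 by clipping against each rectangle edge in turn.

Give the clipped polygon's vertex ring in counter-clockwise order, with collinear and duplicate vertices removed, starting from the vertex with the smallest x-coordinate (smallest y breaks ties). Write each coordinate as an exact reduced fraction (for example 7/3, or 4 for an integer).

1. After x ≥ 3: [(3,49/10) (10,0) (20,14) (18,16) (16,17) (15,17) (3,69/5)]
2. After x ≤ 11: [(3,49/10) (10,0) (11,7/5) (11,239/15) (3,69/5)]
3. After y ≥ 4: [(3,49/10) (30/7,4) (11,4) (11,239/15) (3,69/5)]
4. After y ≤ 20: [(3,49/10) (30/7,4) (11,4) (11,239/15) (3,69/5)]
5. Canonical ring: [(3,49/10) (30/7,4) (11,4) (11,239/15) (3,69/5)]

Clipped polygon: [(3,49/10) (30/7,4) (11,4) (11,239/15) (3,69/5)]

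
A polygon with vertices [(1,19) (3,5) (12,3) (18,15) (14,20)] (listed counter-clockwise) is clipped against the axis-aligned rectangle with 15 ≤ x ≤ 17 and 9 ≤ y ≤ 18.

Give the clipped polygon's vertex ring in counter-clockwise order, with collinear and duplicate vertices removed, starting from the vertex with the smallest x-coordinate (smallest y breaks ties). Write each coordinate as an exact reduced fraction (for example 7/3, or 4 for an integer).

Clipped polygon: [(15,9) (17,13) (17,65/4) (78/5,18) (15,18)]

1. After x ≥ 15: [(15,9) (18,15) (15,75/4)]
2. After x ≤ 17: [(15,9) (17,13) (17,65/4) (15,75/4)]
3. After y ≥ 9: [(15,9) (17,13) (17,65/4) (15,75/4)]
4. After y ≤ 18: [(15,18) (15,9) (17,13) (17,65/4) (78/5,18)]
5. Canonical ring: [(15,9) (17,13) (17,65/4) (78/5,18) (15,18)]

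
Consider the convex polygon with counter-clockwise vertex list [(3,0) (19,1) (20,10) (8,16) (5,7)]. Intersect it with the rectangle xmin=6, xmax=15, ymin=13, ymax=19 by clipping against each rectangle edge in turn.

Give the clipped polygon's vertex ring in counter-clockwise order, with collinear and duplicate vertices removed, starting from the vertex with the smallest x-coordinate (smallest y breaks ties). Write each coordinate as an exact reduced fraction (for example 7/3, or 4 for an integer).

Clipped polygon: [(7,13) (14,13) (8,16)]

1. After x ≥ 6: [(6,3/16) (19,1) (20,10) (8,16) (6,10)]
2. After x ≤ 15: [(6,3/16) (15,3/4) (15,25/2) (8,16) (6,10)]
3. After y ≥ 13: [(14,13) (8,16) (7,13)]
4. After y ≤ 19: [(14,13) (8,16) (7,13)]
5. Canonical ring: [(7,13) (14,13) (8,16)]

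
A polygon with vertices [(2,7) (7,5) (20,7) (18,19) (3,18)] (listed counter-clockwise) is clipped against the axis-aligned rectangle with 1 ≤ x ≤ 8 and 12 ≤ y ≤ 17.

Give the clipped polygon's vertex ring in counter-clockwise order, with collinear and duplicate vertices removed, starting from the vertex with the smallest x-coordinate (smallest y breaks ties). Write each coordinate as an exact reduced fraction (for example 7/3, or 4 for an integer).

1. After x ≥ 1: [(2,7) (7,5) (20,7) (18,19) (3,18)]
2. After x ≤ 8: [(2,7) (7,5) (8,67/13) (8,55/3) (3,18)]
3. After y ≥ 12: [(27/11,12) (8,12) (8,55/3) (3,18)]
4. After y ≤ 17: [(32/11,17) (27/11,12) (8,12) (8,17)]
5. Canonical ring: [(27/11,12) (8,12) (8,17) (32/11,17)]

Clipped polygon: [(27/11,12) (8,12) (8,17) (32/11,17)]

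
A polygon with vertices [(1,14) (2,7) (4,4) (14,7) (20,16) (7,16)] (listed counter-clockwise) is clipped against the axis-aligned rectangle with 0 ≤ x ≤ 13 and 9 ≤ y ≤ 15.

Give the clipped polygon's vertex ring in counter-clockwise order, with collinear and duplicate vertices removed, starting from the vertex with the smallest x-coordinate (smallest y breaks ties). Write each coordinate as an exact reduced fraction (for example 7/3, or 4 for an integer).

1. After x ≥ 0: [(1,14) (2,7) (4,4) (14,7) (20,16) (7,16)]
2. After x ≤ 13: [(1,14) (2,7) (4,4) (13,67/10) (13,16) (7,16)]
3. After y ≥ 9: [(1,14) (12/7,9) (13,9) (13,16) (7,16)]
4. After y ≤ 15: [(4,15) (1,14) (12/7,9) (13,9) (13,15)]
5. Canonical ring: [(1,14) (12/7,9) (13,9) (13,15) (4,15)]

Clipped polygon: [(1,14) (12/7,9) (13,9) (13,15) (4,15)]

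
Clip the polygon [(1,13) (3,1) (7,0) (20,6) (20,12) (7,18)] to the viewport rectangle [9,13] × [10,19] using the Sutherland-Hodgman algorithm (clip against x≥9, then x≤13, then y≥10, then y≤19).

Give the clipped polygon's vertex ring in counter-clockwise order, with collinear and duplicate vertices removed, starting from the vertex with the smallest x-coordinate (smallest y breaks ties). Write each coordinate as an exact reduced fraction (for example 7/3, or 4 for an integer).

Clipped polygon: [(9,10) (13,10) (13,198/13) (9,222/13)]

1. After x ≥ 9: [(9,12/13) (20,6) (20,12) (9,222/13)]
2. After x ≤ 13: [(9,12/13) (13,36/13) (13,198/13) (9,222/13)]
3. After y ≥ 10: [(9,10) (13,10) (13,198/13) (9,222/13)]
4. After y ≤ 19: [(9,10) (13,10) (13,198/13) (9,222/13)]
5. Canonical ring: [(9,10) (13,10) (13,198/13) (9,222/13)]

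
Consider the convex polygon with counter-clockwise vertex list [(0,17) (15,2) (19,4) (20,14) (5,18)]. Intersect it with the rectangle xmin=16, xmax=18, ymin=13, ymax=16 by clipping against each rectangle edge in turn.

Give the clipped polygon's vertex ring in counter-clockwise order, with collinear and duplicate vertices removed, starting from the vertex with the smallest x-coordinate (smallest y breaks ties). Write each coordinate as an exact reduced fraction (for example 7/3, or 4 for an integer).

1. After x ≥ 16: [(16,5/2) (19,4) (20,14) (16,226/15)]
2. After x ≤ 18: [(16,5/2) (18,7/2) (18,218/15) (16,226/15)]
3. After y ≥ 13: [(16,13) (18,13) (18,218/15) (16,226/15)]
4. After y ≤ 16: [(16,13) (18,13) (18,218/15) (16,226/15)]
5. Canonical ring: [(16,13) (18,13) (18,218/15) (16,226/15)]

Clipped polygon: [(16,13) (18,13) (18,218/15) (16,226/15)]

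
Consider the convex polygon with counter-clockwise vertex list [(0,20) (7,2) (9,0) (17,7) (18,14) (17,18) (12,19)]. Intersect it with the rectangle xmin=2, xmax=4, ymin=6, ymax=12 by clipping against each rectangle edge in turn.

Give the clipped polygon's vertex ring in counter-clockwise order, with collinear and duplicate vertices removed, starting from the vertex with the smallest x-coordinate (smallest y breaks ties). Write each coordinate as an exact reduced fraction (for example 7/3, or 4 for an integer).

1. After x ≥ 2: [(2,119/6) (2,104/7) (7,2) (9,0) (17,7) (18,14) (17,18) (12,19)]
2. After x ≤ 4: [(4,59/3) (2,119/6) (2,104/7) (4,68/7)]
3. After y ≥ 6: [(4,59/3) (2,119/6) (2,104/7) (4,68/7)]
4. After y ≤ 12: [(4,12) (28/9,12) (4,68/7)]
5. Canonical ring: [(28/9,12) (4,68/7) (4,12)]

Clipped polygon: [(28/9,12) (4,68/7) (4,12)]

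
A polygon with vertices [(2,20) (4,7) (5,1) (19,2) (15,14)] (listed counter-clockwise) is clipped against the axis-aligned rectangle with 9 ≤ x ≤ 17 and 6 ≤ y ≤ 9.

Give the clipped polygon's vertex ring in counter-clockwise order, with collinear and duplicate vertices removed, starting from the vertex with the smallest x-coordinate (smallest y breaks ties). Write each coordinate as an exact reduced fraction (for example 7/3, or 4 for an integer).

1. After x ≥ 9: [(9,218/13) (9,9/7) (19,2) (15,14)]
2. After x ≤ 17: [(9,218/13) (9,9/7) (17,13/7) (17,8) (15,14)]
3. After y ≥ 6: [(9,218/13) (9,6) (17,6) (17,8) (15,14)]
4. After y ≤ 9: [(9,9) (9,6) (17,6) (17,8) (50/3,9)]
5. Canonical ring: [(9,6) (17,6) (17,8) (50/3,9) (9,9)]

Clipped polygon: [(9,6) (17,6) (17,8) (50/3,9) (9,9)]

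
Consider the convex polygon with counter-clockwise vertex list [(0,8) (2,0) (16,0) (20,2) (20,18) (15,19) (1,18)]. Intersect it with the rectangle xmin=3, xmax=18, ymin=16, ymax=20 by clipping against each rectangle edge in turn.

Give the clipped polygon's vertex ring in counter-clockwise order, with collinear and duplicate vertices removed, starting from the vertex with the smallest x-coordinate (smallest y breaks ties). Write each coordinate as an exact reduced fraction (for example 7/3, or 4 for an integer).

Clipped polygon: [(3,16) (18,16) (18,92/5) (15,19) (3,127/7)]

1. After x ≥ 3: [(3,0) (16,0) (20,2) (20,18) (15,19) (3,127/7)]
2. After x ≤ 18: [(3,0) (16,0) (18,1) (18,92/5) (15,19) (3,127/7)]
3. After y ≥ 16: [(3,16) (18,16) (18,92/5) (15,19) (3,127/7)]
4. After y ≤ 20: [(3,16) (18,16) (18,92/5) (15,19) (3,127/7)]
5. Canonical ring: [(3,16) (18,16) (18,92/5) (15,19) (3,127/7)]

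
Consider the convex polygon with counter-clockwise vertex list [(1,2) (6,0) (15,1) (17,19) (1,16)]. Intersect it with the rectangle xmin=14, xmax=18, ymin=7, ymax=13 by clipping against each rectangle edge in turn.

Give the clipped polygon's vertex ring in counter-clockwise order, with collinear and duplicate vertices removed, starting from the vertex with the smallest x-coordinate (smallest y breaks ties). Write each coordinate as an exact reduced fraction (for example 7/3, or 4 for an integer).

Clipped polygon: [(14,7) (47/3,7) (49/3,13) (14,13)]

1. After x ≥ 14: [(14,8/9) (15,1) (17,19) (14,295/16)]
2. After x ≤ 18: [(14,8/9) (15,1) (17,19) (14,295/16)]
3. After y ≥ 7: [(14,7) (47/3,7) (17,19) (14,295/16)]
4. After y ≤ 13: [(14,13) (14,7) (47/3,7) (49/3,13)]
5. Canonical ring: [(14,7) (47/3,7) (49/3,13) (14,13)]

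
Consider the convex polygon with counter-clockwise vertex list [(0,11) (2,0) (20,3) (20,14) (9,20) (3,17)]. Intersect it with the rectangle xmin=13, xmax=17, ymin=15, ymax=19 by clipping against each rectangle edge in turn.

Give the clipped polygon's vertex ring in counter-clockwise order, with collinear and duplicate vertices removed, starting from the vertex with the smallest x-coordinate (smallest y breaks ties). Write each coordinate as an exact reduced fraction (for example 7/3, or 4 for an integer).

1. After x ≥ 13: [(13,11/6) (20,3) (20,14) (13,196/11)]
2. After x ≤ 17: [(13,11/6) (17,5/2) (17,172/11) (13,196/11)]
3. After y ≥ 15: [(13,15) (17,15) (17,172/11) (13,196/11)]
4. After y ≤ 19: [(13,15) (17,15) (17,172/11) (13,196/11)]
5. Canonical ring: [(13,15) (17,15) (17,172/11) (13,196/11)]

Clipped polygon: [(13,15) (17,15) (17,172/11) (13,196/11)]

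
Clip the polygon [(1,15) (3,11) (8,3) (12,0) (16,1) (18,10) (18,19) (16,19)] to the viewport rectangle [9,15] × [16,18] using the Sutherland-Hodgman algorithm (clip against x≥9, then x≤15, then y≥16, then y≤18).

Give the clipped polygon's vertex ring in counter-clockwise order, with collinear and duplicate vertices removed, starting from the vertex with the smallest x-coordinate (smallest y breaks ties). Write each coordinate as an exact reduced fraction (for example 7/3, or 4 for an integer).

1. After x ≥ 9: [(9,257/15) (9,9/4) (12,0) (16,1) (18,10) (18,19) (16,19)]
2. After x ≤ 15: [(15,281/15) (9,257/15) (9,9/4) (12,0) (15,3/4)]
3. After y ≥ 16: [(15,16) (15,281/15) (9,257/15) (9,16)]
4. After y ≤ 18: [(15,16) (15,18) (49/4,18) (9,257/15) (9,16)]
5. Canonical ring: [(9,16) (15,16) (15,18) (49/4,18) (9,257/15)]

Clipped polygon: [(9,16) (15,16) (15,18) (49/4,18) (9,257/15)]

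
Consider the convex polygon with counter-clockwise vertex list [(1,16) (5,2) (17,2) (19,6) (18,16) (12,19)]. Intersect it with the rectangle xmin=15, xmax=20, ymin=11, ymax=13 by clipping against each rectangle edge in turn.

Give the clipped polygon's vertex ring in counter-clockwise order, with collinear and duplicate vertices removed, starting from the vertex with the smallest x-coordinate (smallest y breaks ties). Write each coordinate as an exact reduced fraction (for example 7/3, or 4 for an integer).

1. After x ≥ 15: [(15,2) (17,2) (19,6) (18,16) (15,35/2)]
2. After x ≤ 20: [(15,2) (17,2) (19,6) (18,16) (15,35/2)]
3. After y ≥ 11: [(15,11) (37/2,11) (18,16) (15,35/2)]
4. After y ≤ 13: [(15,13) (15,11) (37/2,11) (183/10,13)]
5. Canonical ring: [(15,11) (37/2,11) (183/10,13) (15,13)]

Clipped polygon: [(15,11) (37/2,11) (183/10,13) (15,13)]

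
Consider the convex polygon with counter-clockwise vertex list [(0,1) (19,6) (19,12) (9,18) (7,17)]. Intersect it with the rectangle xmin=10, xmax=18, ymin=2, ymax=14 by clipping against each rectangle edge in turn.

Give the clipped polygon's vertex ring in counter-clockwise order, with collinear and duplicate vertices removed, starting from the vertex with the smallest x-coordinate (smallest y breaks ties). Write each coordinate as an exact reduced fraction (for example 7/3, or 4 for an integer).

Clipped polygon: [(10,69/19) (18,109/19) (18,63/5) (47/3,14) (10,14)]

1. After x ≥ 10: [(10,69/19) (19,6) (19,12) (10,87/5)]
2. After x ≤ 18: [(10,69/19) (18,109/19) (18,63/5) (10,87/5)]
3. After y ≥ 2: [(10,69/19) (18,109/19) (18,63/5) (10,87/5)]
4. After y ≤ 14: [(10,14) (10,69/19) (18,109/19) (18,63/5) (47/3,14)]
5. Canonical ring: [(10,69/19) (18,109/19) (18,63/5) (47/3,14) (10,14)]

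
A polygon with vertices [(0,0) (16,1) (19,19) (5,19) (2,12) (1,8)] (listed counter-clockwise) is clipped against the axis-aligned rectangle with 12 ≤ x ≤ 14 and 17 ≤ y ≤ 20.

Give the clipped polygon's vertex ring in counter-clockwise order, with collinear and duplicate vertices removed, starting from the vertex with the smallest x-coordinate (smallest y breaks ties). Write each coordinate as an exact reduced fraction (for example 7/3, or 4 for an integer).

Clipped polygon: [(12,17) (14,17) (14,19) (12,19)]

1. After x ≥ 12: [(12,3/4) (16,1) (19,19) (12,19)]
2. After x ≤ 14: [(12,3/4) (14,7/8) (14,19) (12,19)]
3. After y ≥ 17: [(12,17) (14,17) (14,19) (12,19)]
4. After y ≤ 20: [(12,17) (14,17) (14,19) (12,19)]
5. Canonical ring: [(12,17) (14,17) (14,19) (12,19)]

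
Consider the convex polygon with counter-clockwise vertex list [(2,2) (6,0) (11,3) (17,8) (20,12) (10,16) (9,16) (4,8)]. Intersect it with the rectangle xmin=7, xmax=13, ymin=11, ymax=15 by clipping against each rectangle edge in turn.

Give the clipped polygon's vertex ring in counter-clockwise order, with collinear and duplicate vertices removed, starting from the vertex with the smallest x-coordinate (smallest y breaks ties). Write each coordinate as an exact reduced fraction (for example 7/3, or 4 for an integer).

Clipped polygon: [(7,11) (13,11) (13,74/5) (25/2,15) (67/8,15) (7,64/5)]

1. After x ≥ 7: [(7,3/5) (11,3) (17,8) (20,12) (10,16) (9,16) (7,64/5)]
2. After x ≤ 13: [(7,3/5) (11,3) (13,14/3) (13,74/5) (10,16) (9,16) (7,64/5)]
3. After y ≥ 11: [(7,11) (13,11) (13,74/5) (10,16) (9,16) (7,64/5)]
4. After y ≤ 15: [(7,11) (13,11) (13,74/5) (25/2,15) (67/8,15) (7,64/5)]
5. Canonical ring: [(7,11) (13,11) (13,74/5) (25/2,15) (67/8,15) (7,64/5)]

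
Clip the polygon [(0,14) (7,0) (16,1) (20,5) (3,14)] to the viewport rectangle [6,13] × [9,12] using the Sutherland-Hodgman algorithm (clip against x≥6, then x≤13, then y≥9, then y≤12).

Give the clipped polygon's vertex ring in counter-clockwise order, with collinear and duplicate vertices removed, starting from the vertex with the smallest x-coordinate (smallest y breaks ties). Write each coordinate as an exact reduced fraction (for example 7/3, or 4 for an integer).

Clipped polygon: [(6,9) (112/9,9) (61/9,12) (6,12)]

1. After x ≥ 6: [(6,2) (7,0) (16,1) (20,5) (6,211/17)]
2. After x ≤ 13: [(6,2) (7,0) (13,2/3) (13,148/17) (6,211/17)]
3. After y ≥ 9: [(6,9) (112/9,9) (6,211/17)]
4. After y ≤ 12: [(6,12) (6,9) (112/9,9) (61/9,12)]
5. Canonical ring: [(6,9) (112/9,9) (61/9,12) (6,12)]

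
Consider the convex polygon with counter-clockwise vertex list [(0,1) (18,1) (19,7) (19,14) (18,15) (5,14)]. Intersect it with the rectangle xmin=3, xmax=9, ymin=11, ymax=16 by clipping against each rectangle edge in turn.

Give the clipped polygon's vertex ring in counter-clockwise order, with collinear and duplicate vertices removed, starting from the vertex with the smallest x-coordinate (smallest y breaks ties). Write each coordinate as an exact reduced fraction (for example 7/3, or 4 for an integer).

1. After x ≥ 3: [(3,44/5) (3,1) (18,1) (19,7) (19,14) (18,15) (5,14)]
2. After x ≤ 9: [(3,44/5) (3,1) (9,1) (9,186/13) (5,14)]
3. After y ≥ 11: [(50/13,11) (9,11) (9,186/13) (5,14)]
4. After y ≤ 16: [(50/13,11) (9,11) (9,186/13) (5,14)]
5. Canonical ring: [(50/13,11) (9,11) (9,186/13) (5,14)]

Clipped polygon: [(50/13,11) (9,11) (9,186/13) (5,14)]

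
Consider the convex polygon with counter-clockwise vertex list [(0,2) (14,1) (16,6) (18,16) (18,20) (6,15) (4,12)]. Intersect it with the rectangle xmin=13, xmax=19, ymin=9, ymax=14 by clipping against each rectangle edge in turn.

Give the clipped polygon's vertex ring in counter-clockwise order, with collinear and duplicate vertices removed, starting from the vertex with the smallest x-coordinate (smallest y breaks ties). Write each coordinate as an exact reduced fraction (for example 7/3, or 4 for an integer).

Clipped polygon: [(13,9) (83/5,9) (88/5,14) (13,14)]

1. After x ≥ 13: [(13,15/14) (14,1) (16,6) (18,16) (18,20) (13,215/12)]
2. After x ≤ 19: [(13,15/14) (14,1) (16,6) (18,16) (18,20) (13,215/12)]
3. After y ≥ 9: [(13,9) (83/5,9) (18,16) (18,20) (13,215/12)]
4. After y ≤ 14: [(13,14) (13,9) (83/5,9) (88/5,14)]
5. Canonical ring: [(13,9) (83/5,9) (88/5,14) (13,14)]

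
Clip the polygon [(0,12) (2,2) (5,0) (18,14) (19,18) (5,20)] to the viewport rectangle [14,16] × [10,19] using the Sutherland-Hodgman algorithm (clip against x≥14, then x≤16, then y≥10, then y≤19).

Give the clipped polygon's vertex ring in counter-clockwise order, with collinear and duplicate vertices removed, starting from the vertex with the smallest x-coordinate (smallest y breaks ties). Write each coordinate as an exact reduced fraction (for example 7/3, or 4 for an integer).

1. After x ≥ 14: [(14,126/13) (18,14) (19,18) (14,131/7)]
2. After x ≤ 16: [(14,126/13) (16,154/13) (16,129/7) (14,131/7)]
3. After y ≥ 10: [(14,10) (100/7,10) (16,154/13) (16,129/7) (14,131/7)]
4. After y ≤ 19: [(14,10) (100/7,10) (16,154/13) (16,129/7) (14,131/7)]
5. Canonical ring: [(14,10) (100/7,10) (16,154/13) (16,129/7) (14,131/7)]

Clipped polygon: [(14,10) (100/7,10) (16,154/13) (16,129/7) (14,131/7)]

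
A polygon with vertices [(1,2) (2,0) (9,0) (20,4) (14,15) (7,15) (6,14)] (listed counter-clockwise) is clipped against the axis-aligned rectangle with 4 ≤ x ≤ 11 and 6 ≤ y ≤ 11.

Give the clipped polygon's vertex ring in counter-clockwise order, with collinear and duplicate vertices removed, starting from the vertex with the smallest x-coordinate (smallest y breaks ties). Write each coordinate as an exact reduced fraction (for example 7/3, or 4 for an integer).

1. After x ≥ 4: [(4,46/5) (4,0) (9,0) (20,4) (14,15) (7,15) (6,14)]
2. After x ≤ 11: [(4,46/5) (4,0) (9,0) (11,8/11) (11,15) (7,15) (6,14)]
3. After y ≥ 6: [(4,46/5) (4,6) (11,6) (11,15) (7,15) (6,14)]
4. After y ≤ 11: [(19/4,11) (4,46/5) (4,6) (11,6) (11,11)]
5. Canonical ring: [(4,6) (11,6) (11,11) (19/4,11) (4,46/5)]

Clipped polygon: [(4,6) (11,6) (11,11) (19/4,11) (4,46/5)]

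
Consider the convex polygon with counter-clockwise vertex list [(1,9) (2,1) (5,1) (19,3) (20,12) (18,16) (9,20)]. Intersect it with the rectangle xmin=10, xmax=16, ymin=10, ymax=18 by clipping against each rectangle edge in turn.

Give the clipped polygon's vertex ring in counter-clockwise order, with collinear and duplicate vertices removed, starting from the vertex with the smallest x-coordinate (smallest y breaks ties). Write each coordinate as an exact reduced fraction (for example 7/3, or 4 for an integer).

Clipped polygon: [(10,10) (16,10) (16,152/9) (27/2,18) (10,18)]

1. After x ≥ 10: [(10,12/7) (19,3) (20,12) (18,16) (10,176/9)]
2. After x ≤ 16: [(10,12/7) (16,18/7) (16,152/9) (10,176/9)]
3. After y ≥ 10: [(10,10) (16,10) (16,152/9) (10,176/9)]
4. After y ≤ 18: [(10,18) (10,10) (16,10) (16,152/9) (27/2,18)]
5. Canonical ring: [(10,10) (16,10) (16,152/9) (27/2,18) (10,18)]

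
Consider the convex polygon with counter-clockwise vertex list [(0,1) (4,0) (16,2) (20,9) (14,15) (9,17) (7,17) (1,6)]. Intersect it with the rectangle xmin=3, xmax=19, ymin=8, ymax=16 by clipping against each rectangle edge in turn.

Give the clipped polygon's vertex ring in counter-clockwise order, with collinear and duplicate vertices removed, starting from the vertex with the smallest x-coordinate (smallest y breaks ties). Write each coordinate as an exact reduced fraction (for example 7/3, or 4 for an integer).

1. After x ≥ 3: [(3,1/4) (4,0) (16,2) (20,9) (14,15) (9,17) (7,17) (3,29/3)]
2. After x ≤ 19: [(3,1/4) (4,0) (16,2) (19,29/4) (19,10) (14,15) (9,17) (7,17) (3,29/3)]
3. After y ≥ 8: [(3,8) (19,8) (19,10) (14,15) (9,17) (7,17) (3,29/3)]
4. After y ≤ 16: [(3,8) (19,8) (19,10) (14,15) (23/2,16) (71/11,16) (3,29/3)]
5. Canonical ring: [(3,8) (19,8) (19,10) (14,15) (23/2,16) (71/11,16) (3,29/3)]

Clipped polygon: [(3,8) (19,8) (19,10) (14,15) (23/2,16) (71/11,16) (3,29/3)]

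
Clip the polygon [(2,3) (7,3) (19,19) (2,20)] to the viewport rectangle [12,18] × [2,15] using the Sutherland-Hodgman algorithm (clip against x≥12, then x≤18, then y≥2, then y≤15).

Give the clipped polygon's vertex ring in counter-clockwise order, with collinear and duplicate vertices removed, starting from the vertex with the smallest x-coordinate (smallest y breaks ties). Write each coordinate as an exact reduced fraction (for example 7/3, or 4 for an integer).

1. After x ≥ 12: [(12,29/3) (19,19) (12,330/17)]
2. After x ≤ 18: [(12,29/3) (18,53/3) (18,324/17) (12,330/17)]
3. After y ≥ 2: [(12,29/3) (18,53/3) (18,324/17) (12,330/17)]
4. After y ≤ 15: [(12,15) (12,29/3) (16,15)]
5. Canonical ring: [(12,29/3) (16,15) (12,15)]

Clipped polygon: [(12,29/3) (16,15) (12,15)]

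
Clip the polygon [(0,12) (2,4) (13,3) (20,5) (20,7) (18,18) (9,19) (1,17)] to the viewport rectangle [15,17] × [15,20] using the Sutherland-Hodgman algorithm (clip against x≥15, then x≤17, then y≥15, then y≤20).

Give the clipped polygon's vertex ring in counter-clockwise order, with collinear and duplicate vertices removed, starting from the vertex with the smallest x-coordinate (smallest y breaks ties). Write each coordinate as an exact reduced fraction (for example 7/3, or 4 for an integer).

1. After x ≥ 15: [(15,25/7) (20,5) (20,7) (18,18) (15,55/3)]
2. After x ≤ 17: [(15,25/7) (17,29/7) (17,163/9) (15,55/3)]
3. After y ≥ 15: [(15,15) (17,15) (17,163/9) (15,55/3)]
4. After y ≤ 20: [(15,15) (17,15) (17,163/9) (15,55/3)]
5. Canonical ring: [(15,15) (17,15) (17,163/9) (15,55/3)]

Clipped polygon: [(15,15) (17,15) (17,163/9) (15,55/3)]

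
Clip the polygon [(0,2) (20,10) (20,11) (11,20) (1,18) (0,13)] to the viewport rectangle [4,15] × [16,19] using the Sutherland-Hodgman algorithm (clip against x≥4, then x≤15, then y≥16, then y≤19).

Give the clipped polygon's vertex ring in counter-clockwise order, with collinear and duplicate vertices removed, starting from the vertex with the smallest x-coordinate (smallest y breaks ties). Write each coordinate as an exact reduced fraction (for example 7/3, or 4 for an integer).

Clipped polygon: [(4,16) (15,16) (12,19) (6,19) (4,93/5)]

1. After x ≥ 4: [(4,18/5) (20,10) (20,11) (11,20) (4,93/5)]
2. After x ≤ 15: [(4,18/5) (15,8) (15,16) (11,20) (4,93/5)]
3. After y ≥ 16: [(4,16) (15,16) (15,16) (11,20) (4,93/5)]
4. After y ≤ 19: [(4,16) (15,16) (15,16) (12,19) (6,19) (4,93/5)]
5. Canonical ring: [(4,16) (15,16) (12,19) (6,19) (4,93/5)]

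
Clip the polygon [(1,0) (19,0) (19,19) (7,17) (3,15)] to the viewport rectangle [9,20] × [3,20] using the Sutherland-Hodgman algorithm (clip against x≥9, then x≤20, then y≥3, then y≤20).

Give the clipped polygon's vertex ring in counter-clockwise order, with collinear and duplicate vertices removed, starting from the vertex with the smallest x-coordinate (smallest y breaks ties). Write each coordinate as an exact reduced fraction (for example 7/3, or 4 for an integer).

1. After x ≥ 9: [(9,0) (19,0) (19,19) (9,52/3)]
2. After x ≤ 20: [(9,0) (19,0) (19,19) (9,52/3)]
3. After y ≥ 3: [(9,3) (19,3) (19,19) (9,52/3)]
4. After y ≤ 20: [(9,3) (19,3) (19,19) (9,52/3)]
5. Canonical ring: [(9,3) (19,3) (19,19) (9,52/3)]

Clipped polygon: [(9,3) (19,3) (19,19) (9,52/3)]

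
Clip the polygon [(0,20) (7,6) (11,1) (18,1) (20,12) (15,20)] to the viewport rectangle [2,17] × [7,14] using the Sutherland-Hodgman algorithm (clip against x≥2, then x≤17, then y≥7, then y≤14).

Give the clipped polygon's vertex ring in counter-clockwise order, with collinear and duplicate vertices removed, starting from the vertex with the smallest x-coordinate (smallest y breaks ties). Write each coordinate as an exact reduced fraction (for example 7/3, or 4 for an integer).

1. After x ≥ 2: [(2,20) (2,16) (7,6) (11,1) (18,1) (20,12) (15,20)]
2. After x ≤ 17: [(2,20) (2,16) (7,6) (11,1) (17,1) (17,84/5) (15,20)]
3. After y ≥ 7: [(2,20) (2,16) (13/2,7) (17,7) (17,84/5) (15,20)]
4. After y ≤ 14: [(3,14) (13/2,7) (17,7) (17,14)]
5. Canonical ring: [(3,14) (13/2,7) (17,7) (17,14)]

Clipped polygon: [(3,14) (13/2,7) (17,7) (17,14)]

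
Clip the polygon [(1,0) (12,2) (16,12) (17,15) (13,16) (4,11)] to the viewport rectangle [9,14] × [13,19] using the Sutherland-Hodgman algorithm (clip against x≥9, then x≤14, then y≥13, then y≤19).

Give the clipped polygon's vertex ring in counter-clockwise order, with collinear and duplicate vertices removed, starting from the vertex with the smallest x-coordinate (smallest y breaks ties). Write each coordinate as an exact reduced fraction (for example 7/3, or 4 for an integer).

1. After x ≥ 9: [(9,16/11) (12,2) (16,12) (17,15) (13,16) (9,124/9)]
2. After x ≤ 14: [(9,16/11) (12,2) (14,7) (14,63/4) (13,16) (9,124/9)]
3. After y ≥ 13: [(9,13) (14,13) (14,63/4) (13,16) (9,124/9)]
4. After y ≤ 19: [(9,13) (14,13) (14,63/4) (13,16) (9,124/9)]
5. Canonical ring: [(9,13) (14,13) (14,63/4) (13,16) (9,124/9)]

Clipped polygon: [(9,13) (14,13) (14,63/4) (13,16) (9,124/9)]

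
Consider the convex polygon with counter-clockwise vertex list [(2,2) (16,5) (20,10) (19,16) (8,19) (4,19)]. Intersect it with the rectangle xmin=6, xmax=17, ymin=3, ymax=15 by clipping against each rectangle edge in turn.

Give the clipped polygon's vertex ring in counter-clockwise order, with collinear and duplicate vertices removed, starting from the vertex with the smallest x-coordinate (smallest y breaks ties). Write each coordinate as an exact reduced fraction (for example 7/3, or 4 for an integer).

Clipped polygon: [(6,3) (20/3,3) (16,5) (17,25/4) (17,15) (6,15)]

1. After x ≥ 6: [(6,20/7) (16,5) (20,10) (19,16) (8,19) (6,19)]
2. After x ≤ 17: [(6,20/7) (16,5) (17,25/4) (17,182/11) (8,19) (6,19)]
3. After y ≥ 3: [(6,3) (20/3,3) (16,5) (17,25/4) (17,182/11) (8,19) (6,19)]
4. After y ≤ 15: [(6,15) (6,3) (20/3,3) (16,5) (17,25/4) (17,15)]
5. Canonical ring: [(6,3) (20/3,3) (16,5) (17,25/4) (17,15) (6,15)]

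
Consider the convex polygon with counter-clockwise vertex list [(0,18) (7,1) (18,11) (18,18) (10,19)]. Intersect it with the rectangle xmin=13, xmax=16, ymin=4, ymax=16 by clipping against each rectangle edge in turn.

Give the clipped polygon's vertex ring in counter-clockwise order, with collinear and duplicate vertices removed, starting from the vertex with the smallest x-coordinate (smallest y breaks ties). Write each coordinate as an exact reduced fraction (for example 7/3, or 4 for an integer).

1. After x ≥ 13: [(13,71/11) (18,11) (18,18) (13,149/8)]
2. After x ≤ 16: [(13,71/11) (16,101/11) (16,73/4) (13,149/8)]
3. After y ≥ 4: [(13,71/11) (16,101/11) (16,73/4) (13,149/8)]
4. After y ≤ 16: [(13,16) (13,71/11) (16,101/11) (16,16)]
5. Canonical ring: [(13,71/11) (16,101/11) (16,16) (13,16)]

Clipped polygon: [(13,71/11) (16,101/11) (16,16) (13,16)]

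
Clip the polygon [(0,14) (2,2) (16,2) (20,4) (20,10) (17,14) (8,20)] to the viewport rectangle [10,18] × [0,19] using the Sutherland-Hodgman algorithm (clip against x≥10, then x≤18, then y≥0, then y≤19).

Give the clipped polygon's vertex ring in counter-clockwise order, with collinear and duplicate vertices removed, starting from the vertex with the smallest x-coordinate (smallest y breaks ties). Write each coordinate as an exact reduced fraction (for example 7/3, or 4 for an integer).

Clipped polygon: [(10,2) (16,2) (18,3) (18,38/3) (17,14) (10,56/3)]

1. After x ≥ 10: [(10,2) (16,2) (20,4) (20,10) (17,14) (10,56/3)]
2. After x ≤ 18: [(10,2) (16,2) (18,3) (18,38/3) (17,14) (10,56/3)]
3. After y ≥ 0: [(10,2) (16,2) (18,3) (18,38/3) (17,14) (10,56/3)]
4. After y ≤ 19: [(10,2) (16,2) (18,3) (18,38/3) (17,14) (10,56/3)]
5. Canonical ring: [(10,2) (16,2) (18,3) (18,38/3) (17,14) (10,56/3)]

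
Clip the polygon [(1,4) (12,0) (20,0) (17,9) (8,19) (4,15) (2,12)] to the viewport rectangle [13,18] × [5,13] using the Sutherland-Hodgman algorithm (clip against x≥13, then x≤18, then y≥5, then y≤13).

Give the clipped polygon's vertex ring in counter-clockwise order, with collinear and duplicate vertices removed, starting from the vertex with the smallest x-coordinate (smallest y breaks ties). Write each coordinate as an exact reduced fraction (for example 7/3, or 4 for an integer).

1. After x ≥ 13: [(13,0) (20,0) (17,9) (13,121/9)]
2. After x ≤ 18: [(13,0) (18,0) (18,6) (17,9) (13,121/9)]
3. After y ≥ 5: [(13,5) (18,5) (18,6) (17,9) (13,121/9)]
4. After y ≤ 13: [(13,13) (13,5) (18,5) (18,6) (17,9) (67/5,13)]
5. Canonical ring: [(13,5) (18,5) (18,6) (17,9) (67/5,13) (13,13)]

Clipped polygon: [(13,5) (18,5) (18,6) (17,9) (67/5,13) (13,13)]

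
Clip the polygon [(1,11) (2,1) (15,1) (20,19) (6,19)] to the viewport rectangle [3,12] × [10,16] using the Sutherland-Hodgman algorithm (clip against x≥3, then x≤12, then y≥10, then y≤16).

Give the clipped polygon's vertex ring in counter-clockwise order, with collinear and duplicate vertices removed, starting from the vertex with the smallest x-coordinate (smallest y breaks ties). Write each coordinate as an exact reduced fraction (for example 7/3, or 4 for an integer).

1. After x ≥ 3: [(3,71/5) (3,1) (15,1) (20,19) (6,19)]
2. After x ≤ 12: [(3,71/5) (3,1) (12,1) (12,19) (6,19)]
3. After y ≥ 10: [(3,71/5) (3,10) (12,10) (12,19) (6,19)]
4. After y ≤ 16: [(33/8,16) (3,71/5) (3,10) (12,10) (12,16)]
5. Canonical ring: [(3,10) (12,10) (12,16) (33/8,16) (3,71/5)]

Clipped polygon: [(3,10) (12,10) (12,16) (33/8,16) (3,71/5)]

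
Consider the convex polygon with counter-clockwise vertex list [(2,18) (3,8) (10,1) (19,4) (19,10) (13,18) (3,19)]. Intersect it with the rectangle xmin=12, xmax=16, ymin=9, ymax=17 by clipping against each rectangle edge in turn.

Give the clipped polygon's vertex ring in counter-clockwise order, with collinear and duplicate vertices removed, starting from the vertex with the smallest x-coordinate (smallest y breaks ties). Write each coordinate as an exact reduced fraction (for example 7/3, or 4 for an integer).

Clipped polygon: [(12,9) (16,9) (16,14) (55/4,17) (12,17)]

1. After x ≥ 12: [(12,5/3) (19,4) (19,10) (13,18) (12,181/10)]
2. After x ≤ 16: [(12,5/3) (16,3) (16,14) (13,18) (12,181/10)]
3. After y ≥ 9: [(12,9) (16,9) (16,14) (13,18) (12,181/10)]
4. After y ≤ 17: [(12,17) (12,9) (16,9) (16,14) (55/4,17)]
5. Canonical ring: [(12,9) (16,9) (16,14) (55/4,17) (12,17)]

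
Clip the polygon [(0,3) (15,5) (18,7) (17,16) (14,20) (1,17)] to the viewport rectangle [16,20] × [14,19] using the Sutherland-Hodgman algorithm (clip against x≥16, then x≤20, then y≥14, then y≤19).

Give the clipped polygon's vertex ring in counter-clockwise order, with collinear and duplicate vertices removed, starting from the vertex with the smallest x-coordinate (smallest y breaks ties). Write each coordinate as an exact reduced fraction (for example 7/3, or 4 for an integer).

Clipped polygon: [(16,14) (155/9,14) (17,16) (16,52/3)]

1. After x ≥ 16: [(16,17/3) (18,7) (17,16) (16,52/3)]
2. After x ≤ 20: [(16,17/3) (18,7) (17,16) (16,52/3)]
3. After y ≥ 14: [(16,14) (155/9,14) (17,16) (16,52/3)]
4. After y ≤ 19: [(16,14) (155/9,14) (17,16) (16,52/3)]
5. Canonical ring: [(16,14) (155/9,14) (17,16) (16,52/3)]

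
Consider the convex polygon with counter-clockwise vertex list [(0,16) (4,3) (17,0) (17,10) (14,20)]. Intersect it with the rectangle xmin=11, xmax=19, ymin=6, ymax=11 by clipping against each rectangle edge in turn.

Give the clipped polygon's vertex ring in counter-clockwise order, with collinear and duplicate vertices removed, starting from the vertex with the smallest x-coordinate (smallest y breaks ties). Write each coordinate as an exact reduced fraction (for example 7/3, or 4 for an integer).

Clipped polygon: [(11,6) (17,6) (17,10) (167/10,11) (11,11)]

1. After x ≥ 11: [(11,134/7) (11,18/13) (17,0) (17,10) (14,20)]
2. After x ≤ 19: [(11,134/7) (11,18/13) (17,0) (17,10) (14,20)]
3. After y ≥ 6: [(11,134/7) (11,6) (17,6) (17,10) (14,20)]
4. After y ≤ 11: [(11,11) (11,6) (17,6) (17,10) (167/10,11)]
5. Canonical ring: [(11,6) (17,6) (17,10) (167/10,11) (11,11)]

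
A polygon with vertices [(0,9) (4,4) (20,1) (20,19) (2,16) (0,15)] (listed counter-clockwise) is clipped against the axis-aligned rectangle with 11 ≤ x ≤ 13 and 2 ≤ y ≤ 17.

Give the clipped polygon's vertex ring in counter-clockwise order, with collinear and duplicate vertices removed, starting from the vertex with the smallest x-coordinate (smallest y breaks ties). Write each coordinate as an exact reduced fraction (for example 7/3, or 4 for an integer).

Clipped polygon: [(11,43/16) (13,37/16) (13,17) (11,17)]

1. After x ≥ 11: [(11,43/16) (20,1) (20,19) (11,35/2)]
2. After x ≤ 13: [(11,43/16) (13,37/16) (13,107/6) (11,35/2)]
3. After y ≥ 2: [(11,43/16) (13,37/16) (13,107/6) (11,35/2)]
4. After y ≤ 17: [(11,17) (11,43/16) (13,37/16) (13,17)]
5. Canonical ring: [(11,43/16) (13,37/16) (13,17) (11,17)]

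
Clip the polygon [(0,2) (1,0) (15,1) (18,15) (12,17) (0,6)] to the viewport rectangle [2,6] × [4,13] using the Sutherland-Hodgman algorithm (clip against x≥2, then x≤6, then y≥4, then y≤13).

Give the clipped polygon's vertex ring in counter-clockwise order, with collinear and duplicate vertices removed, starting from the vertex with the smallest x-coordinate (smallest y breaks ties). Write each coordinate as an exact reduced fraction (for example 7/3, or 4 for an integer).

1. After x ≥ 2: [(2,1/14) (15,1) (18,15) (12,17) (2,47/6)]
2. After x ≤ 6: [(2,1/14) (6,5/14) (6,23/2) (2,47/6)]
3. After y ≥ 4: [(2,4) (6,4) (6,23/2) (2,47/6)]
4. After y ≤ 13: [(2,4) (6,4) (6,23/2) (2,47/6)]
5. Canonical ring: [(2,4) (6,4) (6,23/2) (2,47/6)]

Clipped polygon: [(2,4) (6,4) (6,23/2) (2,47/6)]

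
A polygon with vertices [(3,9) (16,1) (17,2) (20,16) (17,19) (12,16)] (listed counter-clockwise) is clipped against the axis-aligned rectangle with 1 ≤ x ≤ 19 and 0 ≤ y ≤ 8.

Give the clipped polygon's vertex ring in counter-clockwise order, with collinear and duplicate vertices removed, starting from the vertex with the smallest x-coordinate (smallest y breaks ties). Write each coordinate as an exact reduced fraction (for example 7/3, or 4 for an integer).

Clipped polygon: [(37/8,8) (16,1) (17,2) (128/7,8)]

1. After x ≥ 1: [(3,9) (16,1) (17,2) (20,16) (17,19) (12,16)]
2. After x ≤ 19: [(3,9) (16,1) (17,2) (19,34/3) (19,17) (17,19) (12,16)]
3. After y ≥ 0: [(3,9) (16,1) (17,2) (19,34/3) (19,17) (17,19) (12,16)]
4. After y ≤ 8: [(37/8,8) (16,1) (17,2) (128/7,8)]
5. Canonical ring: [(37/8,8) (16,1) (17,2) (128/7,8)]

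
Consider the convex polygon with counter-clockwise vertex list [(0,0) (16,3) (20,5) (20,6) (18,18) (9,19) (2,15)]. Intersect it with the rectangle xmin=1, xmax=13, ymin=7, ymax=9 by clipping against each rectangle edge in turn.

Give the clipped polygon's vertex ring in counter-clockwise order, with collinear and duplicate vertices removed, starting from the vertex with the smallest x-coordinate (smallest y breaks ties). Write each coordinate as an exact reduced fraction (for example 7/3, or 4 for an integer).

Clipped polygon: [(1,7) (13,7) (13,9) (6/5,9) (1,15/2)]

1. After x ≥ 1: [(1,15/2) (1,3/16) (16,3) (20,5) (20,6) (18,18) (9,19) (2,15)]
2. After x ≤ 13: [(1,15/2) (1,3/16) (13,39/16) (13,167/9) (9,19) (2,15)]
3. After y ≥ 7: [(1,15/2) (1,7) (13,7) (13,167/9) (9,19) (2,15)]
4. After y ≤ 9: [(6/5,9) (1,15/2) (1,7) (13,7) (13,9)]
5. Canonical ring: [(1,7) (13,7) (13,9) (6/5,9) (1,15/2)]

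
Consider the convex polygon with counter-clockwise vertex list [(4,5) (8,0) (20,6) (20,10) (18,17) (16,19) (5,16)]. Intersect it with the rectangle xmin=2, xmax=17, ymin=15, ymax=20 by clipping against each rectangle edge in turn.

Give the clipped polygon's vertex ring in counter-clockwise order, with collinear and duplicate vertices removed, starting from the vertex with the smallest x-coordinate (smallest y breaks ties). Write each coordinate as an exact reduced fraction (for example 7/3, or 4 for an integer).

1. After x ≥ 2: [(4,5) (8,0) (20,6) (20,10) (18,17) (16,19) (5,16)]
2. After x ≤ 17: [(4,5) (8,0) (17,9/2) (17,18) (16,19) (5,16)]
3. After y ≥ 15: [(54/11,15) (17,15) (17,18) (16,19) (5,16)]
4. After y ≤ 20: [(54/11,15) (17,15) (17,18) (16,19) (5,16)]
5. Canonical ring: [(54/11,15) (17,15) (17,18) (16,19) (5,16)]

Clipped polygon: [(54/11,15) (17,15) (17,18) (16,19) (5,16)]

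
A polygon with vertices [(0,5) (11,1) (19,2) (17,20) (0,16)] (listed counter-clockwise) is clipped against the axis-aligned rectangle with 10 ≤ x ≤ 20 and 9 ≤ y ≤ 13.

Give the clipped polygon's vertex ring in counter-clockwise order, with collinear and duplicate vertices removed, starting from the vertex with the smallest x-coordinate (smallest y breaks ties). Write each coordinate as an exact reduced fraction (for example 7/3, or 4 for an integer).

Clipped polygon: [(10,9) (164/9,9) (160/9,13) (10,13)]

1. After x ≥ 10: [(10,15/11) (11,1) (19,2) (17,20) (10,312/17)]
2. After x ≤ 20: [(10,15/11) (11,1) (19,2) (17,20) (10,312/17)]
3. After y ≥ 9: [(10,9) (164/9,9) (17,20) (10,312/17)]
4. After y ≤ 13: [(10,13) (10,9) (164/9,9) (160/9,13)]
5. Canonical ring: [(10,9) (164/9,9) (160/9,13) (10,13)]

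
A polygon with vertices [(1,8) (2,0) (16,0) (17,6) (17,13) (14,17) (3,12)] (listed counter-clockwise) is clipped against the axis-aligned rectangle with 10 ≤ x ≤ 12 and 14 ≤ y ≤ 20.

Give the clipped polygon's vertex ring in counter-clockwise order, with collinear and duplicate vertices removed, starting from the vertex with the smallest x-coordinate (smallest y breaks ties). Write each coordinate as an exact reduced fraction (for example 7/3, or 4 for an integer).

1. After x ≥ 10: [(10,0) (16,0) (17,6) (17,13) (14,17) (10,167/11)]
2. After x ≤ 12: [(10,0) (12,0) (12,177/11) (10,167/11)]
3. After y ≥ 14: [(10,14) (12,14) (12,177/11) (10,167/11)]
4. After y ≤ 20: [(10,14) (12,14) (12,177/11) (10,167/11)]
5. Canonical ring: [(10,14) (12,14) (12,177/11) (10,167/11)]

Clipped polygon: [(10,14) (12,14) (12,177/11) (10,167/11)]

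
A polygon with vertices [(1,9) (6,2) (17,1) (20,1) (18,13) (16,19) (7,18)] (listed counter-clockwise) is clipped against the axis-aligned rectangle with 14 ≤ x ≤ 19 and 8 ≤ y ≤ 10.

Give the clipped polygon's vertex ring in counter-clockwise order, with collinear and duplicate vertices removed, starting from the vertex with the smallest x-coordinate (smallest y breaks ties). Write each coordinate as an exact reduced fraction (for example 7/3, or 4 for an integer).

1. After x ≥ 14: [(14,14/11) (17,1) (20,1) (18,13) (16,19) (14,169/9)]
2. After x ≤ 19: [(14,14/11) (17,1) (19,1) (19,7) (18,13) (16,19) (14,169/9)]
3. After y ≥ 8: [(14,8) (113/6,8) (18,13) (16,19) (14,169/9)]
4. After y ≤ 10: [(14,10) (14,8) (113/6,8) (37/2,10)]
5. Canonical ring: [(14,8) (113/6,8) (37/2,10) (14,10)]

Clipped polygon: [(14,8) (113/6,8) (37/2,10) (14,10)]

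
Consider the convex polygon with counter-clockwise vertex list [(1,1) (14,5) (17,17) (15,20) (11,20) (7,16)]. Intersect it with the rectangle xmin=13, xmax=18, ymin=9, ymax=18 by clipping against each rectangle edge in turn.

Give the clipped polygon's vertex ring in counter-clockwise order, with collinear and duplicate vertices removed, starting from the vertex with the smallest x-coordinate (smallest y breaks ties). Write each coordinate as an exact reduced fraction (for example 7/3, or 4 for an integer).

Clipped polygon: [(13,9) (15,9) (17,17) (49/3,18) (13,18)]

1. After x ≥ 13: [(13,61/13) (14,5) (17,17) (15,20) (13,20)]
2. After x ≤ 18: [(13,61/13) (14,5) (17,17) (15,20) (13,20)]
3. After y ≥ 9: [(13,9) (15,9) (17,17) (15,20) (13,20)]
4. After y ≤ 18: [(13,18) (13,9) (15,9) (17,17) (49/3,18)]
5. Canonical ring: [(13,9) (15,9) (17,17) (49/3,18) (13,18)]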